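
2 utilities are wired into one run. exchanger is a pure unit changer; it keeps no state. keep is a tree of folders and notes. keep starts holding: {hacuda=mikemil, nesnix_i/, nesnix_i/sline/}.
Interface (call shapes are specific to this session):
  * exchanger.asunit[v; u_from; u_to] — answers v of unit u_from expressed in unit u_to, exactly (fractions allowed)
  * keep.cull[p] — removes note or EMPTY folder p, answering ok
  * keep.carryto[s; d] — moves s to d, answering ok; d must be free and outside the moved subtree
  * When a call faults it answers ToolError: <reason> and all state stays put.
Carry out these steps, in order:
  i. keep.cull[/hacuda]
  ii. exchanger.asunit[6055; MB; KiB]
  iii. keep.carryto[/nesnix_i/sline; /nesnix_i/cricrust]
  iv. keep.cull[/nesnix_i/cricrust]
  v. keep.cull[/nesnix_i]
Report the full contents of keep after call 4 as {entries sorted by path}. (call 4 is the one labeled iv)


Answer: {nesnix_i/}

Derivation:
% cull(p→/hacuda) ~> ok
% asunit(v→6055, u_from→MB, u_to→KiB) ~> 94609375/16
% carryto(s→/nesnix_i/sline, d→/nesnix_i/cricrust) ~> ok
% cull(p→/nesnix_i/cricrust) ~> ok
% cull(p→/nesnix_i) ~> ok


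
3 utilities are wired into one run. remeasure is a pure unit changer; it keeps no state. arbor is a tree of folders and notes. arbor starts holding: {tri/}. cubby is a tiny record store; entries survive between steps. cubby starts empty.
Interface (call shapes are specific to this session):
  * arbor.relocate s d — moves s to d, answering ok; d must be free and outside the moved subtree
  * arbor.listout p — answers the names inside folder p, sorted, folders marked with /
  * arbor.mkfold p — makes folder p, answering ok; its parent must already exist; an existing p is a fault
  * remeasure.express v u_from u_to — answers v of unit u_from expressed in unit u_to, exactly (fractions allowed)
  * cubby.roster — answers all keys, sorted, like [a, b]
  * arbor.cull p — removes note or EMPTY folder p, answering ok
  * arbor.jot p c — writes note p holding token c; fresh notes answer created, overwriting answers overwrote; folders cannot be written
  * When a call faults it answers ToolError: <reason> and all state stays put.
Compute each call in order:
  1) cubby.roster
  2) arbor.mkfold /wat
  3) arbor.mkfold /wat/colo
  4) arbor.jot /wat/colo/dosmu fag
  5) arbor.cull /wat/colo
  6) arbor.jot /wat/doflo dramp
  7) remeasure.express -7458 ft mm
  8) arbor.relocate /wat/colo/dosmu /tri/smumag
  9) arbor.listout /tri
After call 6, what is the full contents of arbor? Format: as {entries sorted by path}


Answer: {tri/, wat/, wat/colo/, wat/colo/dosmu=fag, wat/doflo=dramp}

Derivation:
-> cubby.roster()
<- []
-> arbor.mkfold(p='/wat')
<- ok
-> arbor.mkfold(p='/wat/colo')
<- ok
-> arbor.jot(p='/wat/colo/dosmu', c='fag')
<- created
-> arbor.cull(p='/wat/colo')
<- ToolError: not empty
-> arbor.jot(p='/wat/doflo', c='dramp')
<- created
-> remeasure.express(v='-7458', u_from='ft', u_to='mm')
<- -11365992/5
-> arbor.relocate(s='/wat/colo/dosmu', d='/tri/smumag')
<- ok
-> arbor.listout(p='/tri')
<- [smumag]


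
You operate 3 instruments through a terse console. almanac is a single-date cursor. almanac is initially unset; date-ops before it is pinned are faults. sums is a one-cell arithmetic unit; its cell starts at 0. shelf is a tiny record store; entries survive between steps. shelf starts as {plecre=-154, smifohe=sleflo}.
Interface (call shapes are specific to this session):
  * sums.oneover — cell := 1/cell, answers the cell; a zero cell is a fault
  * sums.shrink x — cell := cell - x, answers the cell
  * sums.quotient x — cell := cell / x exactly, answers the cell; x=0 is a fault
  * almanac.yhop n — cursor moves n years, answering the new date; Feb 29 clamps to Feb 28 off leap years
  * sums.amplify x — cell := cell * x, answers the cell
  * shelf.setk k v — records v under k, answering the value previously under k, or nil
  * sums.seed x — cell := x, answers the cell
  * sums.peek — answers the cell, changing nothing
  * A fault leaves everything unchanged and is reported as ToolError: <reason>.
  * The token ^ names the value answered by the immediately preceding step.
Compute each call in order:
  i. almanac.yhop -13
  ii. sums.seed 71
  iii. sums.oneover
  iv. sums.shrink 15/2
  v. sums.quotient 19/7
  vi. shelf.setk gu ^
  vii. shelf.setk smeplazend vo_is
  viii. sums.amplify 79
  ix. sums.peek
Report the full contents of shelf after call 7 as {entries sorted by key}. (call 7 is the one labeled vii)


CALL almanac.yhop[-13]
RET  ToolError: no date set
CALL sums.seed[71]
RET  71
CALL sums.oneover[]
RET  1/71
CALL sums.shrink[15/2]
RET  -1063/142
CALL sums.quotient[19/7]
RET  -7441/2698
CALL shelf.setk[gu; ^]
RET  nil
CALL shelf.setk[smeplazend; vo_is]
RET  nil
CALL sums.amplify[79]
RET  -587839/2698
CALL sums.peek[]
RET  -587839/2698

Answer: {gu=-7441/2698, plecre=-154, smeplazend=vo_is, smifohe=sleflo}


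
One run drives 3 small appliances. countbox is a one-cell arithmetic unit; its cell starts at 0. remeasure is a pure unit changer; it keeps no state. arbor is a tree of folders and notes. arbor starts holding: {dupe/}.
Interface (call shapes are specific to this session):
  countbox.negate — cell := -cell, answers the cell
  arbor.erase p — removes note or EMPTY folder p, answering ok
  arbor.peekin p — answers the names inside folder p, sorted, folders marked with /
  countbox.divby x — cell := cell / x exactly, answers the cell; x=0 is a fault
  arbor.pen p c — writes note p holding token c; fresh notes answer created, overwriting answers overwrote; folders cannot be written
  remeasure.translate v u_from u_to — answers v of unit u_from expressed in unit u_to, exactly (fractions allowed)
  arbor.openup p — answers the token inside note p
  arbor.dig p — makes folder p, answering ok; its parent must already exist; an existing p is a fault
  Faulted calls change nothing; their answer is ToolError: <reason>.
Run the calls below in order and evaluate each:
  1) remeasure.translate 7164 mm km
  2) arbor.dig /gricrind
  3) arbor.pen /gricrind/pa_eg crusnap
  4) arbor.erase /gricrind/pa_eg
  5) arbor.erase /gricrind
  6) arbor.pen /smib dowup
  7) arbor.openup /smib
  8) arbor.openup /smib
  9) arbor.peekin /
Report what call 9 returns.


% remeasure.translate 7164 mm km
:: 1791/250000
% arbor.dig /gricrind
:: ok
% arbor.pen /gricrind/pa_eg crusnap
:: created
% arbor.erase /gricrind/pa_eg
:: ok
% arbor.erase /gricrind
:: ok
% arbor.pen /smib dowup
:: created
% arbor.openup /smib
:: dowup
% arbor.openup /smib
:: dowup
% arbor.peekin /
:: [dupe/, smib]

Answer: [dupe/, smib]


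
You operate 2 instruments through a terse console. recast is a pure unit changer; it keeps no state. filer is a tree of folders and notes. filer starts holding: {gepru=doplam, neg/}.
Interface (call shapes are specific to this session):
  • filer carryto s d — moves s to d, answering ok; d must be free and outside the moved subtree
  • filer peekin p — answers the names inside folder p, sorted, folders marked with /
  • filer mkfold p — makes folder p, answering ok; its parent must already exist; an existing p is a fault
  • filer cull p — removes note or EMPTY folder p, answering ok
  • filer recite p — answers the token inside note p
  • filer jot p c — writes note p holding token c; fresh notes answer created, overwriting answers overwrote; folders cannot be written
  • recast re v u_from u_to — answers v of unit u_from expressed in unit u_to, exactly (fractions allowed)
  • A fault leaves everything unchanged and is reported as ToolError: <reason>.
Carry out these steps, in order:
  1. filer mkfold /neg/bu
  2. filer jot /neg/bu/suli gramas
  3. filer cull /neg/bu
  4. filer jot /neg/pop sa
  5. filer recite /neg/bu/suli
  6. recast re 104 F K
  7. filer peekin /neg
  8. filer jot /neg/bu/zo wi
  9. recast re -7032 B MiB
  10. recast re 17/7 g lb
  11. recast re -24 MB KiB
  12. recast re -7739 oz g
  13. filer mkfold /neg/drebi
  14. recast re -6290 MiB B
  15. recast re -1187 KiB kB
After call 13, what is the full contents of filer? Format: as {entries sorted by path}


[in] filer mkfold p→/neg/bu
[out] ok
[in] filer jot p→/neg/bu/suli c→gramas
[out] created
[in] filer cull p→/neg/bu
[out] ToolError: not empty
[in] filer jot p→/neg/pop c→sa
[out] created
[in] filer recite p→/neg/bu/suli
[out] gramas
[in] recast re v→104 u_from→F u_to→K
[out] 6263/20
[in] filer peekin p→/neg
[out] [bu/, pop]
[in] filer jot p→/neg/bu/zo c→wi
[out] created
[in] recast re v→-7032 u_from→B u_to→MiB
[out] -879/131072
[in] recast re v→17/7 u_from→g u_to→lb
[out] 1700000/317514659
[in] recast re v→-24 u_from→MB u_to→KiB
[out] -46875/2
[in] recast re v→-7739 u_from→oz u_to→g
[out] -351035135143/1600000
[in] filer mkfold p→/neg/drebi
[out] ok
[in] recast re v→-6290 u_from→MiB u_to→B
[out] -6595543040
[in] recast re v→-1187 u_from→KiB u_to→kB
[out] -151936/125

Answer: {gepru=doplam, neg/, neg/bu/, neg/bu/suli=gramas, neg/bu/zo=wi, neg/drebi/, neg/pop=sa}


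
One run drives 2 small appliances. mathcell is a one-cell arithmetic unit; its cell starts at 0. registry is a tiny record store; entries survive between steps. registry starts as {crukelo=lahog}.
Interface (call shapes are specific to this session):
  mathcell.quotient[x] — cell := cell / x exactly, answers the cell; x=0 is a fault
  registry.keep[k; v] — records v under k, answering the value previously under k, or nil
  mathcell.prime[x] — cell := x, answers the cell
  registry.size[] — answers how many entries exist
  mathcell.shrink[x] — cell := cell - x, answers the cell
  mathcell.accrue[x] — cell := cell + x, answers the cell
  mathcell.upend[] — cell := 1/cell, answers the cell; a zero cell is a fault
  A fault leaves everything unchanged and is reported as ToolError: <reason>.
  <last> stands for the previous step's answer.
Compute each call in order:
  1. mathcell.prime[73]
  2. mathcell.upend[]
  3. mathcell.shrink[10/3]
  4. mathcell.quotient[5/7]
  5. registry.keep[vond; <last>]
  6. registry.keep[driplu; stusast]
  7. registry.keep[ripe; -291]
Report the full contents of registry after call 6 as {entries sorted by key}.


·→ mathcell.prime(73)
·← 73
·→ mathcell.upend()
·← 1/73
·→ mathcell.shrink(10/3)
·← -727/219
·→ mathcell.quotient(5/7)
·← -5089/1095
·→ registry.keep(vond, <last>)
·← nil
·→ registry.keep(driplu, stusast)
·← nil
·→ registry.keep(ripe, -291)
·← nil

Answer: {crukelo=lahog, driplu=stusast, vond=-5089/1095}


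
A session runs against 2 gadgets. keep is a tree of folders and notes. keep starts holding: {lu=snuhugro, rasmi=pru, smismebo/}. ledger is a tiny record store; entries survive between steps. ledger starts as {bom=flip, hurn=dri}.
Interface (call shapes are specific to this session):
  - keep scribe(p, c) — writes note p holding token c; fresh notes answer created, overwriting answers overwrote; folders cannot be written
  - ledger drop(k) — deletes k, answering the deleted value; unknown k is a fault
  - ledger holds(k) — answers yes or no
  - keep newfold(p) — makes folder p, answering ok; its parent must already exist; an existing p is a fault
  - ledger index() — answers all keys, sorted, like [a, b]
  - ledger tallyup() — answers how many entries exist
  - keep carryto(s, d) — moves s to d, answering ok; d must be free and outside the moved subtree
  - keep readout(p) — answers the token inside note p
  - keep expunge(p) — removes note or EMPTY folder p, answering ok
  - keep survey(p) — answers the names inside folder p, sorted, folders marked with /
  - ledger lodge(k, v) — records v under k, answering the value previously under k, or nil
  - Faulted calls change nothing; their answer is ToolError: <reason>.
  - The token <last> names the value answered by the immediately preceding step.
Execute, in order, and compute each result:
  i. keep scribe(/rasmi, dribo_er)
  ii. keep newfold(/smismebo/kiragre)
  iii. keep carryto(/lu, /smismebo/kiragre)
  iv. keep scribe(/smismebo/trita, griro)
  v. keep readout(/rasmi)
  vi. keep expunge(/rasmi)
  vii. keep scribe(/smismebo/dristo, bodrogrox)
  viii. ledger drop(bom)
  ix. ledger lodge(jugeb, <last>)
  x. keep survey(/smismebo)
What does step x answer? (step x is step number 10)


Answer: [dristo, kiragre/, trita]

Derivation:
Now I run keep scribe on /rasmi, dribo_er: overwrote.
I run keep newfold on /smismebo/kiragre, — result: ok.
I run keep carryto on /lu, /smismebo/kiragre, — result: ToolError: exists.
Next I call keep scribe on /smismebo/trita, griro, — result: created.
I try keep readout on /rasmi, → dribo_er.
I invoke keep expunge on /rasmi, giving ok.
Using keep scribe on /smismebo/dristo, bodrogrox, giving created.
Invoking ledger drop on bom, yielding flip.
Using ledger lodge on jugeb, <last>, and see nil.
Calling keep survey on /smismebo, → [dristo, kiragre/, trita].


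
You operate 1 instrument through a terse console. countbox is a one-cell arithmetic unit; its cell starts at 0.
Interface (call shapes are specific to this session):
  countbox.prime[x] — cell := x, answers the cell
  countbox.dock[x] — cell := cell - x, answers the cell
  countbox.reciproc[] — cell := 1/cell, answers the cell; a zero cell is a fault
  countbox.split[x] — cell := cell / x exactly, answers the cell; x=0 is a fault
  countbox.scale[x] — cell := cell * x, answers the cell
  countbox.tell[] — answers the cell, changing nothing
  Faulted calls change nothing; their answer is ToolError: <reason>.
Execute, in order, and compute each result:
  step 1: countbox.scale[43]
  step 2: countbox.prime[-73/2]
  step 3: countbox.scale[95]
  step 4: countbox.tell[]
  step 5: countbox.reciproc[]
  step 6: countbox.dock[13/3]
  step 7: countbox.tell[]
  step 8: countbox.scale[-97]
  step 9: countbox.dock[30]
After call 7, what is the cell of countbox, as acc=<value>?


Answer: acc=-90161/20805

Derivation:
Act: countbox.scale[x='43']
Obs: 0
Act: countbox.prime[x='-73/2']
Obs: -73/2
Act: countbox.scale[x='95']
Obs: -6935/2
Act: countbox.tell[]
Obs: -6935/2
Act: countbox.reciproc[]
Obs: -2/6935
Act: countbox.dock[x='13/3']
Obs: -90161/20805
Act: countbox.tell[]
Obs: -90161/20805
Act: countbox.scale[x='-97']
Obs: 8745617/20805
Act: countbox.dock[x='30']
Obs: 8121467/20805


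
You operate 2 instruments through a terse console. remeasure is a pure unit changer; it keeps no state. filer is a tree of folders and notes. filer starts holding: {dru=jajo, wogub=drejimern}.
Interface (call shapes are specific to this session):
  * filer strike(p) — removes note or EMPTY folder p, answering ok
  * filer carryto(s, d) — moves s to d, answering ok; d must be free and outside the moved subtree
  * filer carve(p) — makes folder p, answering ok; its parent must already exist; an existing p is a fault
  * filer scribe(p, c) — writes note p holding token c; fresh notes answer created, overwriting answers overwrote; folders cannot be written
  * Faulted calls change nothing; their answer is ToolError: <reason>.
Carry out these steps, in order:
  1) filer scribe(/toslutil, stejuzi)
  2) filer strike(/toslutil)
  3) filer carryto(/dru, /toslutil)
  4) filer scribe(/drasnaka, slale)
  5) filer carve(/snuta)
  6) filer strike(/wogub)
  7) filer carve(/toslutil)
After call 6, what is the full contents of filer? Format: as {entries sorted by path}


// filer scribe(p: /toslutil, c: stejuzi) : created
// filer strike(p: /toslutil) : ok
// filer carryto(s: /dru, d: /toslutil) : ok
// filer scribe(p: /drasnaka, c: slale) : created
// filer carve(p: /snuta) : ok
// filer strike(p: /wogub) : ok
// filer carve(p: /toslutil) : ToolError: exists

Answer: {drasnaka=slale, snuta/, toslutil=jajo}


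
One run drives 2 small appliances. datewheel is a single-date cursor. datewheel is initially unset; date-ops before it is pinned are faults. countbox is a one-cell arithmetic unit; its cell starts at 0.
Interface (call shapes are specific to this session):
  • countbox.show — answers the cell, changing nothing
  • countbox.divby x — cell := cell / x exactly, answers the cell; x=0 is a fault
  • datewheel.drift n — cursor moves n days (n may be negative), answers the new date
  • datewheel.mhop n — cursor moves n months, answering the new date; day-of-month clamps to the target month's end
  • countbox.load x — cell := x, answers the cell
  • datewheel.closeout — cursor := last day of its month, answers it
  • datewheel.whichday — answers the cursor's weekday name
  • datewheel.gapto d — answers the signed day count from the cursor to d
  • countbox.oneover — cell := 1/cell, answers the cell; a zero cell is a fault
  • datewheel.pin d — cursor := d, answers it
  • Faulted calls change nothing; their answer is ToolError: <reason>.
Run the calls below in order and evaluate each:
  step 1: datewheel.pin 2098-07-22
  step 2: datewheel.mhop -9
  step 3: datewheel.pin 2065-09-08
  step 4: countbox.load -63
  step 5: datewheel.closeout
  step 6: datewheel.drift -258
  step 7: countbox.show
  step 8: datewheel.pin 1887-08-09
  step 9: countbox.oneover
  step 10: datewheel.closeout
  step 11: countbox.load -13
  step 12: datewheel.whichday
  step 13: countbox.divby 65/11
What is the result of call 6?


Answer: 2065-01-15

Derivation:
-- 1. datewheel.pin(d='2098-07-22') : 2098-07-22
-- 2. datewheel.mhop(n='-9') : 2097-10-22
-- 3. datewheel.pin(d='2065-09-08') : 2065-09-08
-- 4. countbox.load(x='-63') : -63
-- 5. datewheel.closeout() : 2065-09-30
-- 6. datewheel.drift(n='-258') : 2065-01-15
-- 7. countbox.show() : -63
-- 8. datewheel.pin(d='1887-08-09') : 1887-08-09
-- 9. countbox.oneover() : -1/63
-- 10. datewheel.closeout() : 1887-08-31
-- 11. countbox.load(x='-13') : -13
-- 12. datewheel.whichday() : Wednesday
-- 13. countbox.divby(x='65/11') : -11/5


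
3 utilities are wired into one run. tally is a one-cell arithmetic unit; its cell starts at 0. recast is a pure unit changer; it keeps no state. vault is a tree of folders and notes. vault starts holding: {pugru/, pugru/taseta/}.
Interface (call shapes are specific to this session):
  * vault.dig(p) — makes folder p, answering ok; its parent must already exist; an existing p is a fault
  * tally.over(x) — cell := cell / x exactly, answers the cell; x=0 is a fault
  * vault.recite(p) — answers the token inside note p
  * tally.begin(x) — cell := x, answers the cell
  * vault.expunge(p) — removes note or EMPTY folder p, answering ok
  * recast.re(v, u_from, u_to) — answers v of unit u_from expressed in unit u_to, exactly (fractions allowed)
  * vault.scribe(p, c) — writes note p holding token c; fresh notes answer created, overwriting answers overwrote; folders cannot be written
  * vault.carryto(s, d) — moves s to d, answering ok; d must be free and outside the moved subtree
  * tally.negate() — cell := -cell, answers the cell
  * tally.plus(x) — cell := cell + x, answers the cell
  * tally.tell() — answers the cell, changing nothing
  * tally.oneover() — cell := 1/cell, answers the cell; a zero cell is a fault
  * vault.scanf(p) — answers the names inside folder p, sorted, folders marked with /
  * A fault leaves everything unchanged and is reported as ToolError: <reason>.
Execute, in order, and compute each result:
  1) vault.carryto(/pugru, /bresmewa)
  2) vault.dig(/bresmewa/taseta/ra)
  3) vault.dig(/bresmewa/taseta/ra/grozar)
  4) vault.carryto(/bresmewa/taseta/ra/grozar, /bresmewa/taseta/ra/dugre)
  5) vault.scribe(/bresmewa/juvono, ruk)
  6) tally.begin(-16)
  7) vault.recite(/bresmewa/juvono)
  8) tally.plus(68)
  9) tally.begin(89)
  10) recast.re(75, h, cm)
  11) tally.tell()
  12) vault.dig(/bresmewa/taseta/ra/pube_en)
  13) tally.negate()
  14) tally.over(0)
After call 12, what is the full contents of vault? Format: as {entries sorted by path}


Answer: {bresmewa/, bresmewa/juvono=ruk, bresmewa/taseta/, bresmewa/taseta/ra/, bresmewa/taseta/ra/dugre/, bresmewa/taseta/ra/pube_en/}

Derivation:
I invoke vault.carryto with s: /pugru, d: /bresmewa, yielding ok.
I run vault.dig with p: /bresmewa/taseta/ra, and observe ok.
I invoke vault.dig with p: /bresmewa/taseta/ra/grozar, which returns ok.
Then vault.carryto with s: /bresmewa/taseta/ra/grozar, d: /bresmewa/taseta/ra/dugre, giving ok.
I invoke vault.scribe with p: /bresmewa/juvono, c: ruk, yielding created.
I use tally.begin with x: -16: -16.
Invoking vault.recite with p: /bresmewa/juvono, — result: ruk.
I try tally.plus with x: 68: 52.
Calling tally.begin with x: 89, → 89.
Then recast.re with v: 75, u_from: h, u_to: cm, and see ToolError: incompatible units.
I call tally.tell, which returns 89.
I use vault.dig with p: /bresmewa/taseta/ra/pube_en, and see ok.
I invoke tally.negate, and see -89.
Invoking tally.over with x: 0, — result: ToolError: division by zero.


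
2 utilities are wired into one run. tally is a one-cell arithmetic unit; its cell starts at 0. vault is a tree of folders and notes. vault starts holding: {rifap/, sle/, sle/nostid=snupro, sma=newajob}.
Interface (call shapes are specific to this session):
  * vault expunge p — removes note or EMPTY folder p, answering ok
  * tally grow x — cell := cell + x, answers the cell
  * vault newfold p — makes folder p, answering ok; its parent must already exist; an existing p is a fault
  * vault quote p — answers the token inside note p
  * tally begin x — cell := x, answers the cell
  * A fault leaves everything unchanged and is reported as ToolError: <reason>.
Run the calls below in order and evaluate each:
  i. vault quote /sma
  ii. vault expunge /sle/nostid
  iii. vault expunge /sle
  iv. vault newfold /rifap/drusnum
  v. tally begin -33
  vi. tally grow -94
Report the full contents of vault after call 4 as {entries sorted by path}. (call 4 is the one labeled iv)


% vault quote(p='/sma') ~> newajob
% vault expunge(p='/sle/nostid') ~> ok
% vault expunge(p='/sle') ~> ok
% vault newfold(p='/rifap/drusnum') ~> ok
% tally begin(x='-33') ~> -33
% tally grow(x='-94') ~> -127

Answer: {rifap/, rifap/drusnum/, sma=newajob}


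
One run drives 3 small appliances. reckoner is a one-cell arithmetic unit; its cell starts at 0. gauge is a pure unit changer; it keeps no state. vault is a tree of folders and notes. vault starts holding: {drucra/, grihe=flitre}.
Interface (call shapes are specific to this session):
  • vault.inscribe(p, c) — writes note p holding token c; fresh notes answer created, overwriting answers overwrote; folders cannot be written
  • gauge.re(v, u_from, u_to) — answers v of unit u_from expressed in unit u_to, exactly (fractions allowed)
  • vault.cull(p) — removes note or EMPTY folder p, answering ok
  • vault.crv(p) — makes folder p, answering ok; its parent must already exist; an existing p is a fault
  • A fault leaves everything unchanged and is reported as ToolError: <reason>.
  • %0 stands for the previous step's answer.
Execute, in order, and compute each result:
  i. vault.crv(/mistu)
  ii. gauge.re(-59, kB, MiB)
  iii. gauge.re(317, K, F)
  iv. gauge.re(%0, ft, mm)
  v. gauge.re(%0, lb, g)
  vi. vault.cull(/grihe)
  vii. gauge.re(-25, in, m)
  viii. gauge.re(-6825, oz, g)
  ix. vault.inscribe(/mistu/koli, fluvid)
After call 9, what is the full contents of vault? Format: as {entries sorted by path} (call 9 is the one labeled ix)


Answer: {drucra/, mistu/, mistu/koli=fluvid}

Derivation:
Calling vault.crv(/mistu), and observe ok.
I invoke gauge.re(-59, kB, MiB), and see -7375/131072.
Using gauge.re(317, K, F), — result: 11093/100.
I run gauge.re(%0, ft, mm), which returns 4226433/125.
I invoke gauge.re(%0, lb, g), and see 191707776111621/12500000.
I use vault.cull(/grihe), which returns ok.
Using gauge.re(-25, in, m): -127/200.
I invoke gauge.re(-6825, oz, g): -12383071701/64000.
Using vault.inscribe(/mistu/koli, fluvid), yielding created.


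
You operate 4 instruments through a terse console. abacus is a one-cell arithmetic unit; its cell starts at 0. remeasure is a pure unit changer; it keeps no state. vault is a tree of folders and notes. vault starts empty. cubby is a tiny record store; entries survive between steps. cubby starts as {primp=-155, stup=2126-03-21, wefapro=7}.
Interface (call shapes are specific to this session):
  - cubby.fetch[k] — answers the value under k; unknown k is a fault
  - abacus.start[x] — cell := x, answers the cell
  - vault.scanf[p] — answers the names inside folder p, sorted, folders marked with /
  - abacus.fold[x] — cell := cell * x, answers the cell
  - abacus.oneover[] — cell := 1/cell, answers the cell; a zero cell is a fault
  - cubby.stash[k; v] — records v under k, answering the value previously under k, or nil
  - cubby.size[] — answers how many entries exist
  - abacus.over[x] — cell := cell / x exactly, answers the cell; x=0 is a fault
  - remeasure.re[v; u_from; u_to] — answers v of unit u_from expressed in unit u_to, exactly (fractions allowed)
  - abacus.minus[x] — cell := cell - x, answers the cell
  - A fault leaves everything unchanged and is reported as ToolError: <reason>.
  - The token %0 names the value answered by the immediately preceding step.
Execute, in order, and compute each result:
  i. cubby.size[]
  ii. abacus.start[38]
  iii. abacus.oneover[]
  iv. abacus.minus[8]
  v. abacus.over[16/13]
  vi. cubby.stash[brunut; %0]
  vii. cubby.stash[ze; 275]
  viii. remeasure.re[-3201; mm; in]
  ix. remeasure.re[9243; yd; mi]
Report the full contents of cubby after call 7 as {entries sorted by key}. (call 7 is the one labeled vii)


==> cubby.size()
<== 3
==> abacus.start(x→38)
<== 38
==> abacus.oneover()
<== 1/38
==> abacus.minus(x→8)
<== -303/38
==> abacus.over(x→16/13)
<== -3939/608
==> cubby.stash(k→brunut, v→%0)
<== nil
==> cubby.stash(k→ze, v→275)
<== nil
==> remeasure.re(v→-3201, u_from→mm, u_to→in)
<== -16005/127
==> remeasure.re(v→9243, u_from→yd, u_to→mi)
<== 9243/1760

Answer: {brunut=-3939/608, primp=-155, stup=2126-03-21, wefapro=7, ze=275}


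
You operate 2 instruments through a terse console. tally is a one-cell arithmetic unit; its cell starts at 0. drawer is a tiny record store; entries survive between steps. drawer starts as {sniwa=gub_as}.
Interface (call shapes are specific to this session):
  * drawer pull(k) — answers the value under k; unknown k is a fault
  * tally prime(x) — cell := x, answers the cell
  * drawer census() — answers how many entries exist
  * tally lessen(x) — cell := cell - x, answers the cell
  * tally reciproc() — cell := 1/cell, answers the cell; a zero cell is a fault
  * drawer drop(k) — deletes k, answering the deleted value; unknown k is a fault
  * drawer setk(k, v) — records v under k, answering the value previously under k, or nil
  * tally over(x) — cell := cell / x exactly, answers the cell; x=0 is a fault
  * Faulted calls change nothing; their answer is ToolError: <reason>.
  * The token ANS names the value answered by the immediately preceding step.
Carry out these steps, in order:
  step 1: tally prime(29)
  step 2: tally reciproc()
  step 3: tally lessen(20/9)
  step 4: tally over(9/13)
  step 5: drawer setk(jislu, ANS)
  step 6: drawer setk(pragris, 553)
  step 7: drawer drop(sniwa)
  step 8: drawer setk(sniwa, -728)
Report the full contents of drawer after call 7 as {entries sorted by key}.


> tally prime x=29
  29
> tally reciproc
  1/29
> tally lessen x=20/9
  -571/261
> tally over x=9/13
  -7423/2349
> drawer setk k=jislu v=ANS
  nil
> drawer setk k=pragris v=553
  nil
> drawer drop k=sniwa
  gub_as
> drawer setk k=sniwa v=-728
  nil

Answer: {jislu=-7423/2349, pragris=553}


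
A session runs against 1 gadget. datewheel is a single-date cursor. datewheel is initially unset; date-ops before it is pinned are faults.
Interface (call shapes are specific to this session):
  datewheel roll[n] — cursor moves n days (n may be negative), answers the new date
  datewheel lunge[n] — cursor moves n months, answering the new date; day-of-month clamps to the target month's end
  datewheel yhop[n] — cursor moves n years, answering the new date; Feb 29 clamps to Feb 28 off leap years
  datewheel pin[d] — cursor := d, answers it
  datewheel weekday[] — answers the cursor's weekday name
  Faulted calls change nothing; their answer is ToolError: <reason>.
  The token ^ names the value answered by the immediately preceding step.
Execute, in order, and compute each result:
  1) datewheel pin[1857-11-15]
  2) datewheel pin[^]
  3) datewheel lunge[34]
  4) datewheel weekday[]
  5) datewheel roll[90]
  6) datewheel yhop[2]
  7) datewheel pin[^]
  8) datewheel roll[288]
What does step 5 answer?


$ datewheel pin d→1857-11-15
  1857-11-15
$ datewheel pin d→^
  1857-11-15
$ datewheel lunge n→34
  1860-09-15
$ datewheel weekday
  Saturday
$ datewheel roll n→90
  1860-12-14
$ datewheel yhop n→2
  1862-12-14
$ datewheel pin d→^
  1862-12-14
$ datewheel roll n→288
  1863-09-28

Answer: 1860-12-14


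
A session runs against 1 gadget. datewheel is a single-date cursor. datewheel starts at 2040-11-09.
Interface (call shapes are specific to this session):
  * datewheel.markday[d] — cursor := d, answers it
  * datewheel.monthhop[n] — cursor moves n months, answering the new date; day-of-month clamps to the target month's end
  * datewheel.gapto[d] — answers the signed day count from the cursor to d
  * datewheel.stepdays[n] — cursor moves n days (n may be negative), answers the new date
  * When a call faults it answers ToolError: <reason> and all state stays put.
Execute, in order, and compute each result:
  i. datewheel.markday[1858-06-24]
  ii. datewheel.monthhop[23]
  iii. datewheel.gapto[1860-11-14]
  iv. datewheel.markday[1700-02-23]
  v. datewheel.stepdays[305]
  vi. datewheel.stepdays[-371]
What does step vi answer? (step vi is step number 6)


CALL datewheel.markday[1858-06-24]
RET  1858-06-24
CALL datewheel.monthhop[23]
RET  1860-05-24
CALL datewheel.gapto[1860-11-14]
RET  174
CALL datewheel.markday[1700-02-23]
RET  1700-02-23
CALL datewheel.stepdays[305]
RET  1700-12-25
CALL datewheel.stepdays[-371]
RET  1699-12-19

Answer: 1699-12-19


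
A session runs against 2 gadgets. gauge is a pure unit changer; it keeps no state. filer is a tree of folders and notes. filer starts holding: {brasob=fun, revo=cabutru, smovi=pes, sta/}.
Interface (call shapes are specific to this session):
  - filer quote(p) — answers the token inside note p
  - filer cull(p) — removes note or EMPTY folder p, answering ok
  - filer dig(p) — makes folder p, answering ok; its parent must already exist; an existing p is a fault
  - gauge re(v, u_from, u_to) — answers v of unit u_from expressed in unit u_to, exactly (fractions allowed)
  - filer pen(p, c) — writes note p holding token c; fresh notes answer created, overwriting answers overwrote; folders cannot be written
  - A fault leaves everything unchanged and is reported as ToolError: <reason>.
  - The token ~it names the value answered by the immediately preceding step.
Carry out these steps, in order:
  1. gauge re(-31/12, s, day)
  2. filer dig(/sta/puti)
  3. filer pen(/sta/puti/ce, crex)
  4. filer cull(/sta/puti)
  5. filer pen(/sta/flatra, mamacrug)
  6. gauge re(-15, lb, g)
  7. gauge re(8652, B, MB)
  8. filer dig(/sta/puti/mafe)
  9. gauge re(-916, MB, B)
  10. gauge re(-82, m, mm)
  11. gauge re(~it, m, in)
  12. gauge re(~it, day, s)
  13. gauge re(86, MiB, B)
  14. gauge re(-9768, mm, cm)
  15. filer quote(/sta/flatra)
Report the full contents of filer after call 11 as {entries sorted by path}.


Answer: {brasob=fun, revo=cabutru, smovi=pes, sta/, sta/flatra=mamacrug, sta/puti/, sta/puti/ce=crex, sta/puti/mafe/}

Derivation:
! 1. gauge re(v: -31/12, u_from: s, u_to: day) ~> -31/1036800
! 2. filer dig(p: /sta/puti) ~> ok
! 3. filer pen(p: /sta/puti/ce, c: crex) ~> created
! 4. filer cull(p: /sta/puti) ~> ToolError: not empty
! 5. filer pen(p: /sta/flatra, c: mamacrug) ~> created
! 6. gauge re(v: -15, u_from: lb, u_to: g) ~> -136077711/20000
! 7. gauge re(v: 8652, u_from: B, u_to: MB) ~> 2163/250000
! 8. filer dig(p: /sta/puti/mafe) ~> ok
! 9. gauge re(v: -916, u_from: MB, u_to: B) ~> -916000000
! 10. gauge re(v: -82, u_from: m, u_to: mm) ~> -82000
! 11. gauge re(v: ~it, u_from: m, u_to: in) ~> -410000000/127
! 12. gauge re(v: ~it, u_from: day, u_to: s) ~> -35424000000000/127
! 13. gauge re(v: 86, u_from: MiB, u_to: B) ~> 90177536
! 14. gauge re(v: -9768, u_from: mm, u_to: cm) ~> -4884/5
! 15. filer quote(p: /sta/flatra) ~> mamacrug


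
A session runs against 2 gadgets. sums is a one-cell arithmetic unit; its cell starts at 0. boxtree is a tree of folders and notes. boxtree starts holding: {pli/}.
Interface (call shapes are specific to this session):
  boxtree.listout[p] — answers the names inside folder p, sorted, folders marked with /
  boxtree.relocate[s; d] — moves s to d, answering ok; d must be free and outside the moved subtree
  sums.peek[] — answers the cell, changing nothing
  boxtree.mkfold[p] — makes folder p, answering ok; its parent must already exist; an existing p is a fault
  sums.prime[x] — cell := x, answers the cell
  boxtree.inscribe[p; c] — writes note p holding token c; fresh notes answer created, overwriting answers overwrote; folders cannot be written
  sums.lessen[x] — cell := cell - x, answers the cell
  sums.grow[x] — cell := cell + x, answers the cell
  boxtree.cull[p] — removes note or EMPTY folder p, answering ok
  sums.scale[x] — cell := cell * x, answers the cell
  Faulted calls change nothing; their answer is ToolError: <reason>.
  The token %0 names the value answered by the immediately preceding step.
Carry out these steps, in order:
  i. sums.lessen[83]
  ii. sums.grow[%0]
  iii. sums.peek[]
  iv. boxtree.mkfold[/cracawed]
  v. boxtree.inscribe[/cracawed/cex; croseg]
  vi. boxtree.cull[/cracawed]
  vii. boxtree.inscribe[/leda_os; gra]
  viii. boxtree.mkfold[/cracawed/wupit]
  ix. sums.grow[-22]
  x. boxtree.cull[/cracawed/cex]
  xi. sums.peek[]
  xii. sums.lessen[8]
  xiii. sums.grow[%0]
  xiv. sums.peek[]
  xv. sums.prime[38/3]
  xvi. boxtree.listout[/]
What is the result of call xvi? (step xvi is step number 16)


// sums.lessen(x: 83) == -83
// sums.grow(x: %0) == -166
// sums.peek() == -166
// boxtree.mkfold(p: /cracawed) == ok
// boxtree.inscribe(p: /cracawed/cex, c: croseg) == created
// boxtree.cull(p: /cracawed) == ToolError: not empty
// boxtree.inscribe(p: /leda_os, c: gra) == created
// boxtree.mkfold(p: /cracawed/wupit) == ok
// sums.grow(x: -22) == -188
// boxtree.cull(p: /cracawed/cex) == ok
// sums.peek() == -188
// sums.lessen(x: 8) == -196
// sums.grow(x: %0) == -392
// sums.peek() == -392
// sums.prime(x: 38/3) == 38/3
// boxtree.listout(p: /) == [cracawed/, leda_os, pli/]

Answer: [cracawed/, leda_os, pli/]


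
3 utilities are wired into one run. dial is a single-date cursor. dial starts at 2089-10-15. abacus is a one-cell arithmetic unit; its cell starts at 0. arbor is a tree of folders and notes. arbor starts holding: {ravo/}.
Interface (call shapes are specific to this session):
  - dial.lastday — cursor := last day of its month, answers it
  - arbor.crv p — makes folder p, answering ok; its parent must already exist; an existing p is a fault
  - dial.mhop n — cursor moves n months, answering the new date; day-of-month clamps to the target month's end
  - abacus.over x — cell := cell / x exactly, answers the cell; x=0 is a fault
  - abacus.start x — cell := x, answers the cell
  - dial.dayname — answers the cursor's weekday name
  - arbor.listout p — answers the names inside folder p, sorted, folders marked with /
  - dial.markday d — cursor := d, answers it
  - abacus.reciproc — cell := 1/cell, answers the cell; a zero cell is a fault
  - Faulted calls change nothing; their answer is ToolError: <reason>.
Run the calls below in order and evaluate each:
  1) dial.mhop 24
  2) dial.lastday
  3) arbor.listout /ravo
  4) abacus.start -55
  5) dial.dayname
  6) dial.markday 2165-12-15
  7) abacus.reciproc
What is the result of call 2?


Answer: 2091-10-31

Derivation:
[in] dial.mhop n: 24
[out] 2091-10-15
[in] dial.lastday
[out] 2091-10-31
[in] arbor.listout p: /ravo
[out] []
[in] abacus.start x: -55
[out] -55
[in] dial.dayname
[out] Wednesday
[in] dial.markday d: 2165-12-15
[out] 2165-12-15
[in] abacus.reciproc
[out] -1/55


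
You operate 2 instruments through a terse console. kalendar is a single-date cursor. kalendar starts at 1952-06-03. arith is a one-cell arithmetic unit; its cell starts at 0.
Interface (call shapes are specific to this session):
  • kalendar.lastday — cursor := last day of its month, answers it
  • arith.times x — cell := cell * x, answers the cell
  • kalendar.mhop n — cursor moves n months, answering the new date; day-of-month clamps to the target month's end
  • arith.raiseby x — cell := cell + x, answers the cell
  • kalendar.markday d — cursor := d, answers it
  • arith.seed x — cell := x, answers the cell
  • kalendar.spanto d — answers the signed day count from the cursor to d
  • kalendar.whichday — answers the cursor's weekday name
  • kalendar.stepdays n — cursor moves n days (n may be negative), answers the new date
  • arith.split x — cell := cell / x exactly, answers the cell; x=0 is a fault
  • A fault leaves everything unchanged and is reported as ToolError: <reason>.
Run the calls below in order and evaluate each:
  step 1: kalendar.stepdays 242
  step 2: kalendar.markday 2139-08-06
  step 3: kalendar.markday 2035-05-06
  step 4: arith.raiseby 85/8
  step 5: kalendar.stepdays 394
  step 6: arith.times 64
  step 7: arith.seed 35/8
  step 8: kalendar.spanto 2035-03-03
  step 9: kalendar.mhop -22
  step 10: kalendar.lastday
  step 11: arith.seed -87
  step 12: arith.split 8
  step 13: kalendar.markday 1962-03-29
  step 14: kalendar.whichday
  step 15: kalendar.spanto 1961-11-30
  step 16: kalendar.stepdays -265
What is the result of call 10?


·→ kalendar.stepdays(n→242)
·← 1953-01-31
·→ kalendar.markday(d→2139-08-06)
·← 2139-08-06
·→ kalendar.markday(d→2035-05-06)
·← 2035-05-06
·→ arith.raiseby(x→85/8)
·← 85/8
·→ kalendar.stepdays(n→394)
·← 2036-06-03
·→ arith.times(x→64)
·← 680
·→ arith.seed(x→35/8)
·← 35/8
·→ kalendar.spanto(d→2035-03-03)
·← -458
·→ kalendar.mhop(n→-22)
·← 2034-08-03
·→ kalendar.lastday()
·← 2034-08-31
·→ arith.seed(x→-87)
·← -87
·→ arith.split(x→8)
·← -87/8
·→ kalendar.markday(d→1962-03-29)
·← 1962-03-29
·→ kalendar.whichday()
·← Thursday
·→ kalendar.spanto(d→1961-11-30)
·← -119
·→ kalendar.stepdays(n→-265)
·← 1961-07-07

Answer: 2034-08-31


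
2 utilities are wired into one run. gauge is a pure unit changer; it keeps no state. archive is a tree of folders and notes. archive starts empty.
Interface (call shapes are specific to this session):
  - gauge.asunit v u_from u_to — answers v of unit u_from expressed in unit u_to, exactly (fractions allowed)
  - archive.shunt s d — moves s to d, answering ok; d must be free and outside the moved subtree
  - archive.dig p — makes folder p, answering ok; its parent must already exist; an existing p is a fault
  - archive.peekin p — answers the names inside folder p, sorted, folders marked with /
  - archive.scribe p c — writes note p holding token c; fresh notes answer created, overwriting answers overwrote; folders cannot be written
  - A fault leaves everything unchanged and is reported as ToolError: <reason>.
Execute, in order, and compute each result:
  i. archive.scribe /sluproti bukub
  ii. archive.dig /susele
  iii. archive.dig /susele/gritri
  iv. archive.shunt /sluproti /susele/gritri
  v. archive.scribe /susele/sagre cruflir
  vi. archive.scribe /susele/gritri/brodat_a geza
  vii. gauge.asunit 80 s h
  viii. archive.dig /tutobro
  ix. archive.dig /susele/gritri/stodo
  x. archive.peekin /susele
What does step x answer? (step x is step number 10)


# 1. archive.scribe(p: /sluproti, c: bukub) -> created
# 2. archive.dig(p: /susele) -> ok
# 3. archive.dig(p: /susele/gritri) -> ok
# 4. archive.shunt(s: /sluproti, d: /susele/gritri) -> ToolError: exists
# 5. archive.scribe(p: /susele/sagre, c: cruflir) -> created
# 6. archive.scribe(p: /susele/gritri/brodat_a, c: geza) -> created
# 7. gauge.asunit(v: 80, u_from: s, u_to: h) -> 1/45
# 8. archive.dig(p: /tutobro) -> ok
# 9. archive.dig(p: /susele/gritri/stodo) -> ok
# 10. archive.peekin(p: /susele) -> [gritri/, sagre]

Answer: [gritri/, sagre]
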